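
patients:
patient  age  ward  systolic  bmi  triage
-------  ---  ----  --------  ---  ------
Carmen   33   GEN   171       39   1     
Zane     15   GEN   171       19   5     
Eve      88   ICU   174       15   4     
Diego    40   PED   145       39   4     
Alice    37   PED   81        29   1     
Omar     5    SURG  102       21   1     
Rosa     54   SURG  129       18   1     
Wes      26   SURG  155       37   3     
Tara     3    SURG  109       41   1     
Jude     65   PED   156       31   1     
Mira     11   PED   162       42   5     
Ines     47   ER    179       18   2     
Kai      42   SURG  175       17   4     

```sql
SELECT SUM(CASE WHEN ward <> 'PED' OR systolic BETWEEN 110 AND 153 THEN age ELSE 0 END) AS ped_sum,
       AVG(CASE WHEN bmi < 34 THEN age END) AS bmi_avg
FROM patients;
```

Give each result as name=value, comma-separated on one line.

ped_sum=353, bmi_avg=44.125

[ped_sum: ward <> 'PED' OR systolic BETWEEN 110 AND 153]
patient=Carmen: ✓ → 33
patient=Zane: ✓ → 15
patient=Eve: ✓ → 88
patient=Diego: ✓ → 40
patient=Alice: ✗
patient=Omar: ✓ → 5
patient=Rosa: ✓ → 54
patient=Wes: ✓ → 26
patient=Tara: ✓ → 3
patient=Jude: ✗
patient=Mira: ✗
patient=Ines: ✓ → 47
patient=Kai: ✓ → 42
ped_sum = 33 + 15 + 88 + 40 + 5 + 54 + 26 + 3 + 47 + 42 = 353
—
[bmi_avg: bmi < 34]
patient=Carmen: ✗
patient=Zane: ✓ → 15
patient=Eve: ✓ → 88
patient=Diego: ✗
patient=Alice: ✓ → 37
patient=Omar: ✓ → 5
patient=Rosa: ✓ → 54
patient=Wes: ✗
patient=Tara: ✗
patient=Jude: ✓ → 65
patient=Mira: ✗
patient=Ines: ✓ → 47
patient=Kai: ✓ → 42
bmi_avg = (15 + 88 + 37 + 5 + 54 + 65 + 47 + 42) / 8 = 44.125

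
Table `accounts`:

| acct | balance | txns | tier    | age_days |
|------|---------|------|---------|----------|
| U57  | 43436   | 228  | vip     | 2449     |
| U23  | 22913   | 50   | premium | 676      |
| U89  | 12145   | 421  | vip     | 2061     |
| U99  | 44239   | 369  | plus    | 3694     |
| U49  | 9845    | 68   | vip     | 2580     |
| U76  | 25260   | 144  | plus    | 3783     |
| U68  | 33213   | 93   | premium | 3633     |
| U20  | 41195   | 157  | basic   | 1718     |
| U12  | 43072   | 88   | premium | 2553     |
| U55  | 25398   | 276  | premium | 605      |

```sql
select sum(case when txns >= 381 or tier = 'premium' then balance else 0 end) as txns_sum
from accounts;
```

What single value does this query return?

136741

acct=U57: ✗
acct=U23: ✓ → 22913
acct=U89: ✓ → 12145
acct=U99: ✗
acct=U49: ✗
acct=U76: ✗
acct=U68: ✓ → 33213
acct=U20: ✗
acct=U12: ✓ → 43072
acct=U55: ✓ → 25398
txns_sum = 22913 + 12145 + 33213 + 43072 + 25398 = 136741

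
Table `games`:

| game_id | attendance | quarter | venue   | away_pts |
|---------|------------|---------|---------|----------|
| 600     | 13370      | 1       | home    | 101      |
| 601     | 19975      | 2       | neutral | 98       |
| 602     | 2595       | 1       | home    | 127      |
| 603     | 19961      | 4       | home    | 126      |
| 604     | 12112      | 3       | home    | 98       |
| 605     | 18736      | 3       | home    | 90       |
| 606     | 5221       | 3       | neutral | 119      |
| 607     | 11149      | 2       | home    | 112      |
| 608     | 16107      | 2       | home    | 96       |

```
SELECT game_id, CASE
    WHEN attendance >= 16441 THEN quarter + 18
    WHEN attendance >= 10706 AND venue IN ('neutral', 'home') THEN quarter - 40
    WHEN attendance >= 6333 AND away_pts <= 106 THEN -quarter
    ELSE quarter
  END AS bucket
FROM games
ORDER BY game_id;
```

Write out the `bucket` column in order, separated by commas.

-39, 20, 1, 22, -37, 21, 3, -38, -38

game_id=600: attendance >= 10706 AND venue IN ('neutral', 'home') → -39
game_id=601: attendance >= 16441 → 20
game_id=602: ELSE → 1
game_id=603: attendance >= 16441 → 22
game_id=604: attendance >= 10706 AND venue IN ('neutral', 'home') → -37
game_id=605: attendance >= 16441 → 21
game_id=606: ELSE → 3
game_id=607: attendance >= 10706 AND venue IN ('neutral', 'home') → -38
game_id=608: attendance >= 10706 AND venue IN ('neutral', 'home') → -38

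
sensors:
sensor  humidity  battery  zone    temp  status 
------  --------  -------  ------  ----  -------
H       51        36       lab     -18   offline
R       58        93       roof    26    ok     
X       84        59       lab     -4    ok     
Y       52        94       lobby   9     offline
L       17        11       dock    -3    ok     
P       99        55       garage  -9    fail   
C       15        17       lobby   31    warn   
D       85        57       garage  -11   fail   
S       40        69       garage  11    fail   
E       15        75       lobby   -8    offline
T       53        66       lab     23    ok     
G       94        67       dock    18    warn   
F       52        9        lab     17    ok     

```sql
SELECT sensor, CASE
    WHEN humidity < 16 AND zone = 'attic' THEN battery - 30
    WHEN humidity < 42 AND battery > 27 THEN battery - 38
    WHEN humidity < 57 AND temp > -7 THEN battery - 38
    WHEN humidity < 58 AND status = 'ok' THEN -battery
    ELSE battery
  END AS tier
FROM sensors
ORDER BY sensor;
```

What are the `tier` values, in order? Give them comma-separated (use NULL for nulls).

-21, 57, 37, -29, 67, 36, -27, 55, 93, 31, 28, 59, 56

sensor=C: humidity < 57 AND temp > -7 → -21
sensor=D: ELSE → 57
sensor=E: humidity < 42 AND battery > 27 → 37
sensor=F: humidity < 57 AND temp > -7 → -29
sensor=G: ELSE → 67
sensor=H: ELSE → 36
sensor=L: humidity < 57 AND temp > -7 → -27
sensor=P: ELSE → 55
sensor=R: ELSE → 93
sensor=S: humidity < 42 AND battery > 27 → 31
sensor=T: humidity < 57 AND temp > -7 → 28
sensor=X: ELSE → 59
sensor=Y: humidity < 57 AND temp > -7 → 56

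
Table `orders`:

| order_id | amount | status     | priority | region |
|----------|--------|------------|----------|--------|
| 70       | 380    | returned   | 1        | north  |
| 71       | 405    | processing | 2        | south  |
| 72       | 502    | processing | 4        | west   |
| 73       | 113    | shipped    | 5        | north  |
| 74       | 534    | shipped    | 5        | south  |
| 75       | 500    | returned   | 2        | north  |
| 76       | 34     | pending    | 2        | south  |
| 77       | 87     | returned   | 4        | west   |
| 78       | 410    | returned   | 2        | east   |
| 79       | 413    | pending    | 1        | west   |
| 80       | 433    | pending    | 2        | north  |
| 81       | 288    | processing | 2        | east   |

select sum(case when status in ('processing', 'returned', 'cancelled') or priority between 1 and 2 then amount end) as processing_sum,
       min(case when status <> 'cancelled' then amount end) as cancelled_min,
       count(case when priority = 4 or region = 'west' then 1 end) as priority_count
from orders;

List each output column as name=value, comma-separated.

[processing_sum: status in ('processing', 'returned', 'cancelled') or priority between 1 and 2]
order_id=70: ✓ → 380
order_id=71: ✓ → 405
order_id=72: ✓ → 502
order_id=73: ✗
order_id=74: ✗
order_id=75: ✓ → 500
order_id=76: ✓ → 34
order_id=77: ✓ → 87
order_id=78: ✓ → 410
order_id=79: ✓ → 413
order_id=80: ✓ → 433
order_id=81: ✓ → 288
processing_sum = 380 + 405 + 502 + 500 + 34 + 87 + 410 + 413 + 433 + 288 = 3452
—
[cancelled_min: status <> 'cancelled']
order_id=70: ✓ → 380
order_id=71: ✓ → 405
order_id=72: ✓ → 502
order_id=73: ✓ → 113
order_id=74: ✓ → 534
order_id=75: ✓ → 500
order_id=76: ✓ → 34
order_id=77: ✓ → 87
order_id=78: ✓ → 410
order_id=79: ✓ → 413
order_id=80: ✓ → 433
order_id=81: ✓ → 288
cancelled_min = MIN(380, 405, 502, 113, 534, 500, 34, 87, 410, 413, 433, 288) = 34
—
[priority_count: priority = 4 or region = 'west']
order_id=70: ✗
order_id=71: ✗
order_id=72: ✓ → 1
order_id=73: ✗
order_id=74: ✗
order_id=75: ✗
order_id=76: ✗
order_id=77: ✓ → 1
order_id=78: ✗
order_id=79: ✓ → 1
order_id=80: ✗
order_id=81: ✗
priority_count = COUNT(1, 1, 1) = 3

processing_sum=3452, cancelled_min=34, priority_count=3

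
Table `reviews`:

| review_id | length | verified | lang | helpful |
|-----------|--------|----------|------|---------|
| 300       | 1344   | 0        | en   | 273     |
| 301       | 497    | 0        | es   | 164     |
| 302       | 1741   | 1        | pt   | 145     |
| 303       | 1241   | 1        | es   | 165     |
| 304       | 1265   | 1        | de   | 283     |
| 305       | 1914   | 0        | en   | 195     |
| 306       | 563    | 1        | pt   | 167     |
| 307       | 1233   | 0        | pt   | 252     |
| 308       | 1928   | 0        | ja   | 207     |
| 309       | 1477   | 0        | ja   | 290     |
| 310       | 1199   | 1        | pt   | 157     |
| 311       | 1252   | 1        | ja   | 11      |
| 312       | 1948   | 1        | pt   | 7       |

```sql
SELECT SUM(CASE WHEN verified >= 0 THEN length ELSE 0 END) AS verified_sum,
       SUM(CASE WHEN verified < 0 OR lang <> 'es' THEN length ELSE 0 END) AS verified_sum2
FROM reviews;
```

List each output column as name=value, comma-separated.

[verified_sum: verified >= 0]
review_id=300: ✓ → 1344
review_id=301: ✓ → 497
review_id=302: ✓ → 1741
review_id=303: ✓ → 1241
review_id=304: ✓ → 1265
review_id=305: ✓ → 1914
review_id=306: ✓ → 563
review_id=307: ✓ → 1233
review_id=308: ✓ → 1928
review_id=309: ✓ → 1477
review_id=310: ✓ → 1199
review_id=311: ✓ → 1252
review_id=312: ✓ → 1948
verified_sum = 1344 + 497 + 1741 + 1241 + 1265 + 1914 + 563 + 1233 + 1928 + 1477 + 1199 + 1252 + 1948 = 17602
—
[verified_sum2: verified < 0 OR lang <> 'es']
review_id=300: ✓ → 1344
review_id=301: ✗
review_id=302: ✓ → 1741
review_id=303: ✗
review_id=304: ✓ → 1265
review_id=305: ✓ → 1914
review_id=306: ✓ → 563
review_id=307: ✓ → 1233
review_id=308: ✓ → 1928
review_id=309: ✓ → 1477
review_id=310: ✓ → 1199
review_id=311: ✓ → 1252
review_id=312: ✓ → 1948
verified_sum2 = 1344 + 1741 + 1265 + 1914 + 563 + 1233 + 1928 + 1477 + 1199 + 1252 + 1948 = 15864

verified_sum=17602, verified_sum2=15864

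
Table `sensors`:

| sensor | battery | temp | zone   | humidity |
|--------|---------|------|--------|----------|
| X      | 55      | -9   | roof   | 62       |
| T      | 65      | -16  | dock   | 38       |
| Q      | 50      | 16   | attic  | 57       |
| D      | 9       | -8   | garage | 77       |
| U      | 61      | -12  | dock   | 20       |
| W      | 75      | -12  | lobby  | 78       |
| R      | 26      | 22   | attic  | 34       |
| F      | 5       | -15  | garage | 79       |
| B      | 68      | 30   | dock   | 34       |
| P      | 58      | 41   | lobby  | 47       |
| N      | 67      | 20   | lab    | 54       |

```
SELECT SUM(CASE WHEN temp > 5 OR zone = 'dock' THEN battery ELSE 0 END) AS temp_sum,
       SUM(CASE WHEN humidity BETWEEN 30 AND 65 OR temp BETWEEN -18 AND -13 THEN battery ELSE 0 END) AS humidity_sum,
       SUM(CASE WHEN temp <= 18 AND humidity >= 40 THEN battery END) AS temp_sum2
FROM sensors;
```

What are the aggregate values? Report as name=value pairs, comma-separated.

[temp_sum: temp > 5 OR zone = 'dock']
sensor=X: ✗
sensor=T: ✓ → 65
sensor=Q: ✓ → 50
sensor=D: ✗
sensor=U: ✓ → 61
sensor=W: ✗
sensor=R: ✓ → 26
sensor=F: ✗
sensor=B: ✓ → 68
sensor=P: ✓ → 58
sensor=N: ✓ → 67
temp_sum = 65 + 50 + 61 + 26 + 68 + 58 + 67 = 395
—
[humidity_sum: humidity BETWEEN 30 AND 65 OR temp BETWEEN -18 AND -13]
sensor=X: ✓ → 55
sensor=T: ✓ → 65
sensor=Q: ✓ → 50
sensor=D: ✗
sensor=U: ✗
sensor=W: ✗
sensor=R: ✓ → 26
sensor=F: ✓ → 5
sensor=B: ✓ → 68
sensor=P: ✓ → 58
sensor=N: ✓ → 67
humidity_sum = 55 + 65 + 50 + 26 + 5 + 68 + 58 + 67 = 394
—
[temp_sum2: temp <= 18 AND humidity >= 40]
sensor=X: ✓ → 55
sensor=T: ✗
sensor=Q: ✓ → 50
sensor=D: ✓ → 9
sensor=U: ✗
sensor=W: ✓ → 75
sensor=R: ✗
sensor=F: ✓ → 5
sensor=B: ✗
sensor=P: ✗
sensor=N: ✗
temp_sum2 = 55 + 50 + 9 + 75 + 5 = 194

temp_sum=395, humidity_sum=394, temp_sum2=194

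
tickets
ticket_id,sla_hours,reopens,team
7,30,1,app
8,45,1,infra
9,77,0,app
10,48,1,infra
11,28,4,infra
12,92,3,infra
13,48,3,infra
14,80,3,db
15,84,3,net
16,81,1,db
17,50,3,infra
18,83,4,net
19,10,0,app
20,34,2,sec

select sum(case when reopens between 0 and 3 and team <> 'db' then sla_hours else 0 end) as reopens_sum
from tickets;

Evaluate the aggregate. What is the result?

518

ticket_id=7: ✓ → 30
ticket_id=8: ✓ → 45
ticket_id=9: ✓ → 77
ticket_id=10: ✓ → 48
ticket_id=11: ✗
ticket_id=12: ✓ → 92
ticket_id=13: ✓ → 48
ticket_id=14: ✗
ticket_id=15: ✓ → 84
ticket_id=16: ✗
ticket_id=17: ✓ → 50
ticket_id=18: ✗
ticket_id=19: ✓ → 10
ticket_id=20: ✓ → 34
reopens_sum = 30 + 45 + 77 + 48 + 92 + 48 + 84 + 50 + 10 + 34 = 518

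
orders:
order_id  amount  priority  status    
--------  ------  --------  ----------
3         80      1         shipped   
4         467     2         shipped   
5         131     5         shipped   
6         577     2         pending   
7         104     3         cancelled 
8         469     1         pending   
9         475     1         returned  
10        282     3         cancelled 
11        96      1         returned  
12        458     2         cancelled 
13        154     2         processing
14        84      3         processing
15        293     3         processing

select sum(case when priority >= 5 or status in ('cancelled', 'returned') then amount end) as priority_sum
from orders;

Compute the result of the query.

order_id=3: ✗
order_id=4: ✗
order_id=5: ✓ → 131
order_id=6: ✗
order_id=7: ✓ → 104
order_id=8: ✗
order_id=9: ✓ → 475
order_id=10: ✓ → 282
order_id=11: ✓ → 96
order_id=12: ✓ → 458
order_id=13: ✗
order_id=14: ✗
order_id=15: ✗
priority_sum = 131 + 104 + 475 + 282 + 96 + 458 = 1546

1546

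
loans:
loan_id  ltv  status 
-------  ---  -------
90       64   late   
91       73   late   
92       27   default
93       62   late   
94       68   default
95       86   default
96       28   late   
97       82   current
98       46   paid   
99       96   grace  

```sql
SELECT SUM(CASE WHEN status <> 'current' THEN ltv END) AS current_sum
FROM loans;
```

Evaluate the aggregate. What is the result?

550

loan_id=90: ✓ → 64
loan_id=91: ✓ → 73
loan_id=92: ✓ → 27
loan_id=93: ✓ → 62
loan_id=94: ✓ → 68
loan_id=95: ✓ → 86
loan_id=96: ✓ → 28
loan_id=97: ✗
loan_id=98: ✓ → 46
loan_id=99: ✓ → 96
current_sum = 64 + 73 + 27 + 62 + 68 + 86 + 28 + 46 + 96 = 550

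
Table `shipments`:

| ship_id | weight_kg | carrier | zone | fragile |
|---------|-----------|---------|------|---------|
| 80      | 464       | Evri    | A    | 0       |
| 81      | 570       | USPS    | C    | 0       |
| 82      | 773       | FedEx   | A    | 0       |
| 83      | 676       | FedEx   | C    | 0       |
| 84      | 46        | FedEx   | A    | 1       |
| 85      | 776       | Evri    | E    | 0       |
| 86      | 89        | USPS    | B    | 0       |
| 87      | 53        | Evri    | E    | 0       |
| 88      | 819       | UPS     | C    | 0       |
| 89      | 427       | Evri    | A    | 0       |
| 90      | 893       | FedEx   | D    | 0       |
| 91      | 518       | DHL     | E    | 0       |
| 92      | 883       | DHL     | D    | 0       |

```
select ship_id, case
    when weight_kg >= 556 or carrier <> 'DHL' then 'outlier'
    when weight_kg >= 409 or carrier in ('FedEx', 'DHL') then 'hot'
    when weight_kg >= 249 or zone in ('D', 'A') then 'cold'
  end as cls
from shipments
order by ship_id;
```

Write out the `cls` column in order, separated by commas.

ship_id=80: weight_kg >= 556 or carrier <> 'DHL' → outlier
ship_id=81: weight_kg >= 556 or carrier <> 'DHL' → outlier
ship_id=82: weight_kg >= 556 or carrier <> 'DHL' → outlier
ship_id=83: weight_kg >= 556 or carrier <> 'DHL' → outlier
ship_id=84: weight_kg >= 556 or carrier <> 'DHL' → outlier
ship_id=85: weight_kg >= 556 or carrier <> 'DHL' → outlier
ship_id=86: weight_kg >= 556 or carrier <> 'DHL' → outlier
ship_id=87: weight_kg >= 556 or carrier <> 'DHL' → outlier
ship_id=88: weight_kg >= 556 or carrier <> 'DHL' → outlier
ship_id=89: weight_kg >= 556 or carrier <> 'DHL' → outlier
ship_id=90: weight_kg >= 556 or carrier <> 'DHL' → outlier
ship_id=91: weight_kg >= 409 or carrier in ('FedEx', 'DHL') → hot
ship_id=92: weight_kg >= 556 or carrier <> 'DHL' → outlier

outlier, outlier, outlier, outlier, outlier, outlier, outlier, outlier, outlier, outlier, outlier, hot, outlier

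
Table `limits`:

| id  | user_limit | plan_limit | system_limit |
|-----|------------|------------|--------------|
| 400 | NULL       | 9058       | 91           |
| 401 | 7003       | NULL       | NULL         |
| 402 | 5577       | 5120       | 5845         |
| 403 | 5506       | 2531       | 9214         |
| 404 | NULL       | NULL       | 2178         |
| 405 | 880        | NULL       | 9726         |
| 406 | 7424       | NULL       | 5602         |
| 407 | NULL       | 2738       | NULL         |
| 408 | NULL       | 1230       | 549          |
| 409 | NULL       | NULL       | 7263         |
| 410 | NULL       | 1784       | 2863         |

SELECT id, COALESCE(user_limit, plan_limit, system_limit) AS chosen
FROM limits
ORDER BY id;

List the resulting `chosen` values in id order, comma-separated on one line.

9058, 7003, 5577, 5506, 2178, 880, 7424, 2738, 1230, 7263, 1784

id=400: user_limit=NULL, plan_limit=9058 → 9058
id=401: user_limit=7003 → 7003
id=402: user_limit=5577 → 5577
id=403: user_limit=5506 → 5506
id=404: user_limit=NULL, plan_limit=NULL, system_limit=2178 → 2178
id=405: user_limit=880 → 880
id=406: user_limit=7424 → 7424
id=407: user_limit=NULL, plan_limit=2738 → 2738
id=408: user_limit=NULL, plan_limit=1230 → 1230
id=409: user_limit=NULL, plan_limit=NULL, system_limit=7263 → 7263
id=410: user_limit=NULL, plan_limit=1784 → 1784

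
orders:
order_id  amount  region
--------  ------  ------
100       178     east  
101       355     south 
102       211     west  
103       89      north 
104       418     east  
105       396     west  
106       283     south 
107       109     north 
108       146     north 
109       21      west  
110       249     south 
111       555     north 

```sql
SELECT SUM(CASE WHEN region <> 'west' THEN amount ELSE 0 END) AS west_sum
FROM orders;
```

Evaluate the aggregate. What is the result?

2382

order_id=100: ✓ → 178
order_id=101: ✓ → 355
order_id=102: ✗
order_id=103: ✓ → 89
order_id=104: ✓ → 418
order_id=105: ✗
order_id=106: ✓ → 283
order_id=107: ✓ → 109
order_id=108: ✓ → 146
order_id=109: ✗
order_id=110: ✓ → 249
order_id=111: ✓ → 555
west_sum = 178 + 355 + 89 + 418 + 283 + 109 + 146 + 249 + 555 = 2382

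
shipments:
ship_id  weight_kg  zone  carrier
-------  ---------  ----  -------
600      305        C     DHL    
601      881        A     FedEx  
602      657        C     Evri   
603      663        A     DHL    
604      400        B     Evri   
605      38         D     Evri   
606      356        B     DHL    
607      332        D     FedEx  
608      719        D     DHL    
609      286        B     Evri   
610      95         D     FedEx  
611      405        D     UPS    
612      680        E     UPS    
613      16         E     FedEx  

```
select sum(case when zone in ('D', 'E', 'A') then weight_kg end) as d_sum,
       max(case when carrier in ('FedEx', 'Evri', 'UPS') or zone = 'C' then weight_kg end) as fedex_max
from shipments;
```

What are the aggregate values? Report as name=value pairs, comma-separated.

d_sum=3829, fedex_max=881

[d_sum: zone in ('D', 'E', 'A')]
ship_id=600: ✗
ship_id=601: ✓ → 881
ship_id=602: ✗
ship_id=603: ✓ → 663
ship_id=604: ✗
ship_id=605: ✓ → 38
ship_id=606: ✗
ship_id=607: ✓ → 332
ship_id=608: ✓ → 719
ship_id=609: ✗
ship_id=610: ✓ → 95
ship_id=611: ✓ → 405
ship_id=612: ✓ → 680
ship_id=613: ✓ → 16
d_sum = 881 + 663 + 38 + 332 + 719 + 95 + 405 + 680 + 16 = 3829
—
[fedex_max: carrier in ('FedEx', 'Evri', 'UPS') or zone = 'C']
ship_id=600: ✓ → 305
ship_id=601: ✓ → 881
ship_id=602: ✓ → 657
ship_id=603: ✗
ship_id=604: ✓ → 400
ship_id=605: ✓ → 38
ship_id=606: ✗
ship_id=607: ✓ → 332
ship_id=608: ✗
ship_id=609: ✓ → 286
ship_id=610: ✓ → 95
ship_id=611: ✓ → 405
ship_id=612: ✓ → 680
ship_id=613: ✓ → 16
fedex_max = MAX(305, 881, 657, 400, 38, 332, 286, 95, 405, 680, 16) = 881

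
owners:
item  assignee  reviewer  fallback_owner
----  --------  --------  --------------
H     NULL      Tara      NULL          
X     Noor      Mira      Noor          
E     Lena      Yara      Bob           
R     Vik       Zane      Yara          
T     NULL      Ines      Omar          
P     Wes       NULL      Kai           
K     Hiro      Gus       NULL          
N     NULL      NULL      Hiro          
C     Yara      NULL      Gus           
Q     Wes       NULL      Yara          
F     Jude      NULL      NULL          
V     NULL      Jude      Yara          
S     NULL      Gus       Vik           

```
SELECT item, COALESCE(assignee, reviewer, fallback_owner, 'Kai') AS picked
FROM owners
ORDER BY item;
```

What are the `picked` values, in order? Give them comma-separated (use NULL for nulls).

item=C: assignee=Yara → Yara
item=E: assignee=Lena → Lena
item=F: assignee=Jude → Jude
item=H: assignee=NULL, reviewer=Tara → Tara
item=K: assignee=Hiro → Hiro
item=N: assignee=NULL, reviewer=NULL, fallback_owner=Hiro → Hiro
item=P: assignee=Wes → Wes
item=Q: assignee=Wes → Wes
item=R: assignee=Vik → Vik
item=S: assignee=NULL, reviewer=Gus → Gus
item=T: assignee=NULL, reviewer=Ines → Ines
item=V: assignee=NULL, reviewer=Jude → Jude
item=X: assignee=Noor → Noor

Yara, Lena, Jude, Tara, Hiro, Hiro, Wes, Wes, Vik, Gus, Ines, Jude, Noor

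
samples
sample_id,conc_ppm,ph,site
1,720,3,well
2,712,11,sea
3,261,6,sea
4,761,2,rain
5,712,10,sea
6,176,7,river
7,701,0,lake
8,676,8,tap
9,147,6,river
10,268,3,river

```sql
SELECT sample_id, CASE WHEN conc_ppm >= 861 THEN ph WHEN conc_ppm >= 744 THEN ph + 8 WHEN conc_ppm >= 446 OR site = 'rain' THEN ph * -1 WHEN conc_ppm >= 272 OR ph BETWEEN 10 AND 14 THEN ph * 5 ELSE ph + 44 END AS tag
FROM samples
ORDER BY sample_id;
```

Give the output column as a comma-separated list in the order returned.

-3, -11, 50, 10, -10, 51, 0, -8, 50, 47

sample_id=1: conc_ppm >= 446 OR site = 'rain' → -3
sample_id=2: conc_ppm >= 446 OR site = 'rain' → -11
sample_id=3: ELSE → 50
sample_id=4: conc_ppm >= 744 → 10
sample_id=5: conc_ppm >= 446 OR site = 'rain' → -10
sample_id=6: ELSE → 51
sample_id=7: conc_ppm >= 446 OR site = 'rain' → 0
sample_id=8: conc_ppm >= 446 OR site = 'rain' → -8
sample_id=9: ELSE → 50
sample_id=10: ELSE → 47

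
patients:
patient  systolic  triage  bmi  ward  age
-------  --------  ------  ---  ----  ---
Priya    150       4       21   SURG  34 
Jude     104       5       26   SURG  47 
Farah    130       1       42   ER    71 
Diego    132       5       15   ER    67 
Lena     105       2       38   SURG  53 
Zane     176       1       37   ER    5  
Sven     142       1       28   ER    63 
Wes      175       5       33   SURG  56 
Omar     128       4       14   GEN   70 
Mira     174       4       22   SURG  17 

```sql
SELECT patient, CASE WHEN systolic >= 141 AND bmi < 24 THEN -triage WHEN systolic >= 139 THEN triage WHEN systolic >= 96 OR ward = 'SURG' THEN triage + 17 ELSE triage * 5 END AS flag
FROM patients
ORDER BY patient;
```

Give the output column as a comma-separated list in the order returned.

patient=Diego: systolic >= 96 OR ward = 'SURG' → 22
patient=Farah: systolic >= 96 OR ward = 'SURG' → 18
patient=Jude: systolic >= 96 OR ward = 'SURG' → 22
patient=Lena: systolic >= 96 OR ward = 'SURG' → 19
patient=Mira: systolic >= 141 AND bmi < 24 → -4
patient=Omar: systolic >= 96 OR ward = 'SURG' → 21
patient=Priya: systolic >= 141 AND bmi < 24 → -4
patient=Sven: systolic >= 139 → 1
patient=Wes: systolic >= 139 → 5
patient=Zane: systolic >= 139 → 1

22, 18, 22, 19, -4, 21, -4, 1, 5, 1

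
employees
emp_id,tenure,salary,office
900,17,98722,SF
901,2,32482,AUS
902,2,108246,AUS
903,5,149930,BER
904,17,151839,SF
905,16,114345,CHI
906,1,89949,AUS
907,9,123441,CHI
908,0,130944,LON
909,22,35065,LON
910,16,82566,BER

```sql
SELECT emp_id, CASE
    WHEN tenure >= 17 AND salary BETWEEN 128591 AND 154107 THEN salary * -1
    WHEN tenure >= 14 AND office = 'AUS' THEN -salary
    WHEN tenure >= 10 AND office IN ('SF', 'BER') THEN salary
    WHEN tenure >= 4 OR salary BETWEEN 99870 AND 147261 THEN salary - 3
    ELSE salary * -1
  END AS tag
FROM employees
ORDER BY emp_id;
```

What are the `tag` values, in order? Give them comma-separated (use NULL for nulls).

98722, -32482, 108243, 149927, -151839, 114342, -89949, 123438, 130941, 35062, 82566

emp_id=900: tenure >= 10 AND office IN ('SF', 'BER') → 98722
emp_id=901: ELSE → -32482
emp_id=902: tenure >= 4 OR salary BETWEEN 99870 AND 147261 → 108243
emp_id=903: tenure >= 4 OR salary BETWEEN 99870 AND 147261 → 149927
emp_id=904: tenure >= 17 AND salary BETWEEN 128591 AND 154107 → -151839
emp_id=905: tenure >= 4 OR salary BETWEEN 99870 AND 147261 → 114342
emp_id=906: ELSE → -89949
emp_id=907: tenure >= 4 OR salary BETWEEN 99870 AND 147261 → 123438
emp_id=908: tenure >= 4 OR salary BETWEEN 99870 AND 147261 → 130941
emp_id=909: tenure >= 4 OR salary BETWEEN 99870 AND 147261 → 35062
emp_id=910: tenure >= 10 AND office IN ('SF', 'BER') → 82566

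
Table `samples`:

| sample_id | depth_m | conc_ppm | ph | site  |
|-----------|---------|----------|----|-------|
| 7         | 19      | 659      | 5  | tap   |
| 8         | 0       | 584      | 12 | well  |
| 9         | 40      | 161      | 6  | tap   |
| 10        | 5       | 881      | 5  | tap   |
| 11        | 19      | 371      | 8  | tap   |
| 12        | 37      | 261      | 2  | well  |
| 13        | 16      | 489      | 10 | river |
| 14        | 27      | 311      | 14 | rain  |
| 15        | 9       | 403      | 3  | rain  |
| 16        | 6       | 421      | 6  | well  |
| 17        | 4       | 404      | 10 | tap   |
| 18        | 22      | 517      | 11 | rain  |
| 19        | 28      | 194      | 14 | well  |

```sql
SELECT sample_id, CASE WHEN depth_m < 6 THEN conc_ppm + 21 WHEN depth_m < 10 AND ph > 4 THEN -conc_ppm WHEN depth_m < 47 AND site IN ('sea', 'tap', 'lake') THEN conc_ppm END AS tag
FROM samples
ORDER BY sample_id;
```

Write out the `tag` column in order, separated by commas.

659, 605, 161, 902, 371, NULL, NULL, NULL, NULL, -421, 425, NULL, NULL

sample_id=7: depth_m < 47 AND site IN ('sea', 'tap', 'lake') → 659
sample_id=8: depth_m < 6 → 605
sample_id=9: depth_m < 47 AND site IN ('sea', 'tap', 'lake') → 161
sample_id=10: depth_m < 6 → 902
sample_id=11: depth_m < 47 AND site IN ('sea', 'tap', 'lake') → 371
sample_id=12: (no match → NULL) → NULL
sample_id=13: (no match → NULL) → NULL
sample_id=14: (no match → NULL) → NULL
sample_id=15: (no match → NULL) → NULL
sample_id=16: depth_m < 10 AND ph > 4 → -421
sample_id=17: depth_m < 6 → 425
sample_id=18: (no match → NULL) → NULL
sample_id=19: (no match → NULL) → NULL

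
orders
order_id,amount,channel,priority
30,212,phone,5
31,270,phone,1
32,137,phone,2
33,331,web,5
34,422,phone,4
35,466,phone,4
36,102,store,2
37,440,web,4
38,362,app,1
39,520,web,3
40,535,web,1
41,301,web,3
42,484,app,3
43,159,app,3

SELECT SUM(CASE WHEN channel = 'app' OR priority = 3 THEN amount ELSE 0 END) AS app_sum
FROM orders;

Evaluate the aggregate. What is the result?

1826

order_id=30: ✗
order_id=31: ✗
order_id=32: ✗
order_id=33: ✗
order_id=34: ✗
order_id=35: ✗
order_id=36: ✗
order_id=37: ✗
order_id=38: ✓ → 362
order_id=39: ✓ → 520
order_id=40: ✗
order_id=41: ✓ → 301
order_id=42: ✓ → 484
order_id=43: ✓ → 159
app_sum = 362 + 520 + 301 + 484 + 159 = 1826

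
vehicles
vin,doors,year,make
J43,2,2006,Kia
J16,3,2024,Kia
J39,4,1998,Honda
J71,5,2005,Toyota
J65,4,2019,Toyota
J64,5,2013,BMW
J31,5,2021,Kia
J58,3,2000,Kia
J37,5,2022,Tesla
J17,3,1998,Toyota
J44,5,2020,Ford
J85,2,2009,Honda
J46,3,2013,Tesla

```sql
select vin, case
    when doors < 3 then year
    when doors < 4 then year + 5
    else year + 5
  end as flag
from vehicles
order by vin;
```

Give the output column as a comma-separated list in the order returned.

2029, 2003, 2026, 2027, 2003, 2006, 2025, 2018, 2005, 2018, 2024, 2010, 2009

vin=J16: doors < 4 → 2029
vin=J17: doors < 4 → 2003
vin=J31: ELSE → 2026
vin=J37: ELSE → 2027
vin=J39: ELSE → 2003
vin=J43: doors < 3 → 2006
vin=J44: ELSE → 2025
vin=J46: doors < 4 → 2018
vin=J58: doors < 4 → 2005
vin=J64: ELSE → 2018
vin=J65: ELSE → 2024
vin=J71: ELSE → 2010
vin=J85: doors < 3 → 2009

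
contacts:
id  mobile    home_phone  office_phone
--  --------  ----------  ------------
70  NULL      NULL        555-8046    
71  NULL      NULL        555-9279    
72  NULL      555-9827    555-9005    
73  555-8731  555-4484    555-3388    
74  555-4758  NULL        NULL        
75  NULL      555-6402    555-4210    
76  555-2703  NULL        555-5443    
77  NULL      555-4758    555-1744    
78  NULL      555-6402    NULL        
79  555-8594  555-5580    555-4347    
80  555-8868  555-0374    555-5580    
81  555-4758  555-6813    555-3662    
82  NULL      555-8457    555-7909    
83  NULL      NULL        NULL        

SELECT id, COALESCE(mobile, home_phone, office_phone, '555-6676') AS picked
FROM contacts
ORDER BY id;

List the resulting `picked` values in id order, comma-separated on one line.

id=70: mobile=NULL, home_phone=NULL, office_phone=555-8046 → 555-8046
id=71: mobile=NULL, home_phone=NULL, office_phone=555-9279 → 555-9279
id=72: mobile=NULL, home_phone=555-9827 → 555-9827
id=73: mobile=555-8731 → 555-8731
id=74: mobile=555-4758 → 555-4758
id=75: mobile=NULL, home_phone=555-6402 → 555-6402
id=76: mobile=555-2703 → 555-2703
id=77: mobile=NULL, home_phone=555-4758 → 555-4758
id=78: mobile=NULL, home_phone=555-6402 → 555-6402
id=79: mobile=555-8594 → 555-8594
id=80: mobile=555-8868 → 555-8868
id=81: mobile=555-4758 → 555-4758
id=82: mobile=NULL, home_phone=555-8457 → 555-8457
id=83: mobile=NULL, home_phone=NULL, office_phone=NULL, → literal 555-6676 → 555-6676

555-8046, 555-9279, 555-9827, 555-8731, 555-4758, 555-6402, 555-2703, 555-4758, 555-6402, 555-8594, 555-8868, 555-4758, 555-8457, 555-6676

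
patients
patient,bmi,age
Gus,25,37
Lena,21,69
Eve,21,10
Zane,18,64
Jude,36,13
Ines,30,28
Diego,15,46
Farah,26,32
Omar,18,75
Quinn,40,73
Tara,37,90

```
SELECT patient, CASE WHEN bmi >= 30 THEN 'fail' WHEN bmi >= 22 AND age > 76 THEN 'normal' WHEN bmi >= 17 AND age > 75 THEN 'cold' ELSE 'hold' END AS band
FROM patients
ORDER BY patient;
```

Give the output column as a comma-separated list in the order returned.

hold, hold, hold, hold, fail, fail, hold, hold, fail, fail, hold

patient=Diego: ELSE → hold
patient=Eve: ELSE → hold
patient=Farah: ELSE → hold
patient=Gus: ELSE → hold
patient=Ines: bmi >= 30 → fail
patient=Jude: bmi >= 30 → fail
patient=Lena: ELSE → hold
patient=Omar: ELSE → hold
patient=Quinn: bmi >= 30 → fail
patient=Tara: bmi >= 30 → fail
patient=Zane: ELSE → hold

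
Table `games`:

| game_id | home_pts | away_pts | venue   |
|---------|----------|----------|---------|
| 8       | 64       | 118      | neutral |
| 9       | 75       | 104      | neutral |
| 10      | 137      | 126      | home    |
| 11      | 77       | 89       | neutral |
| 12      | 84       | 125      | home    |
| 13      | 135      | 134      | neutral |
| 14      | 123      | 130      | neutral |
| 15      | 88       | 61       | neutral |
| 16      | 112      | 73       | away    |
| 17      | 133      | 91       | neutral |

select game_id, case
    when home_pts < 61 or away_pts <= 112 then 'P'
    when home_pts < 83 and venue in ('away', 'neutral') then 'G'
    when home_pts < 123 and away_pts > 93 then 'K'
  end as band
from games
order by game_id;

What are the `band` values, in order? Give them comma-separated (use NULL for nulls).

game_id=8: home_pts < 83 and venue in ('away', 'neutral') → G
game_id=9: home_pts < 61 or away_pts <= 112 → P
game_id=10: (no match → NULL) → NULL
game_id=11: home_pts < 61 or away_pts <= 112 → P
game_id=12: home_pts < 123 and away_pts > 93 → K
game_id=13: (no match → NULL) → NULL
game_id=14: (no match → NULL) → NULL
game_id=15: home_pts < 61 or away_pts <= 112 → P
game_id=16: home_pts < 61 or away_pts <= 112 → P
game_id=17: home_pts < 61 or away_pts <= 112 → P

G, P, NULL, P, K, NULL, NULL, P, P, P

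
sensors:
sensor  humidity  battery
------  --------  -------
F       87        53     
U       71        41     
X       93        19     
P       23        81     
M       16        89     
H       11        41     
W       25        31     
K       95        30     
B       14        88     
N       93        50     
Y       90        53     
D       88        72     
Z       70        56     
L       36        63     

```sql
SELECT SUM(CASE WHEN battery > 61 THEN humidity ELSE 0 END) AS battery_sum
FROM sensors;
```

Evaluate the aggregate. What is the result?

sensor=F: ✗
sensor=U: ✗
sensor=X: ✗
sensor=P: ✓ → 23
sensor=M: ✓ → 16
sensor=H: ✗
sensor=W: ✗
sensor=K: ✗
sensor=B: ✓ → 14
sensor=N: ✗
sensor=Y: ✗
sensor=D: ✓ → 88
sensor=Z: ✗
sensor=L: ✓ → 36
battery_sum = 23 + 16 + 14 + 88 + 36 = 177

177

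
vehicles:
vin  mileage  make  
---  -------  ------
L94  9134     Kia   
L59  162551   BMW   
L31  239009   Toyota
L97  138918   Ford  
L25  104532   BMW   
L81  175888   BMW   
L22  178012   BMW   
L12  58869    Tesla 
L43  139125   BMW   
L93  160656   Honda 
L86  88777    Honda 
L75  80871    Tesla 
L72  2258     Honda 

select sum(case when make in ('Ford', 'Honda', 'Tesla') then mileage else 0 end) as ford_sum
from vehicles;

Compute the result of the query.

530349

vin=L94: ✗
vin=L59: ✗
vin=L31: ✗
vin=L97: ✓ → 138918
vin=L25: ✗
vin=L81: ✗
vin=L22: ✗
vin=L12: ✓ → 58869
vin=L43: ✗
vin=L93: ✓ → 160656
vin=L86: ✓ → 88777
vin=L75: ✓ → 80871
vin=L72: ✓ → 2258
ford_sum = 138918 + 58869 + 160656 + 88777 + 80871 + 2258 = 530349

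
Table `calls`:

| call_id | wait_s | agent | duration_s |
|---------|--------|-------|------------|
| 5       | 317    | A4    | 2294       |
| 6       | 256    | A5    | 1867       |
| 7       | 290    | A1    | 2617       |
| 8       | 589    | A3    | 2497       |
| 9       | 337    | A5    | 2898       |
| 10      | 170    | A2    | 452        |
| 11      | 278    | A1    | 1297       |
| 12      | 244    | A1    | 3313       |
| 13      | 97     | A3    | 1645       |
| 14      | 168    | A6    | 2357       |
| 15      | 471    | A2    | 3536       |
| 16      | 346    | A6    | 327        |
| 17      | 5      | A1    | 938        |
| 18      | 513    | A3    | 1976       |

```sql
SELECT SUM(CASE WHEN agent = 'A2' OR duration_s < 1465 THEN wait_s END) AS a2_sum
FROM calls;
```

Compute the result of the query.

1270

call_id=5: ✗
call_id=6: ✗
call_id=7: ✗
call_id=8: ✗
call_id=9: ✗
call_id=10: ✓ → 170
call_id=11: ✓ → 278
call_id=12: ✗
call_id=13: ✗
call_id=14: ✗
call_id=15: ✓ → 471
call_id=16: ✓ → 346
call_id=17: ✓ → 5
call_id=18: ✗
a2_sum = 170 + 278 + 471 + 346 + 5 = 1270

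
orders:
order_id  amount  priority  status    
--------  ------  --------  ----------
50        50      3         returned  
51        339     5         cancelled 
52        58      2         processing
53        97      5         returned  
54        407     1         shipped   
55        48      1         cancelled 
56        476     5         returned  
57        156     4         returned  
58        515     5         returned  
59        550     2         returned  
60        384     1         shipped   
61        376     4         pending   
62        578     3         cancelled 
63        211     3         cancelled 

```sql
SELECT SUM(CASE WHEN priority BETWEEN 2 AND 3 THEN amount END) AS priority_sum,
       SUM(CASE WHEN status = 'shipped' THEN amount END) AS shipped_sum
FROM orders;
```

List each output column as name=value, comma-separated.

priority_sum=1447, shipped_sum=791

[priority_sum: priority BETWEEN 2 AND 3]
order_id=50: ✓ → 50
order_id=51: ✗
order_id=52: ✓ → 58
order_id=53: ✗
order_id=54: ✗
order_id=55: ✗
order_id=56: ✗
order_id=57: ✗
order_id=58: ✗
order_id=59: ✓ → 550
order_id=60: ✗
order_id=61: ✗
order_id=62: ✓ → 578
order_id=63: ✓ → 211
priority_sum = 50 + 58 + 550 + 578 + 211 = 1447
—
[shipped_sum: status = 'shipped']
order_id=50: ✗
order_id=51: ✗
order_id=52: ✗
order_id=53: ✗
order_id=54: ✓ → 407
order_id=55: ✗
order_id=56: ✗
order_id=57: ✗
order_id=58: ✗
order_id=59: ✗
order_id=60: ✓ → 384
order_id=61: ✗
order_id=62: ✗
order_id=63: ✗
shipped_sum = 407 + 384 = 791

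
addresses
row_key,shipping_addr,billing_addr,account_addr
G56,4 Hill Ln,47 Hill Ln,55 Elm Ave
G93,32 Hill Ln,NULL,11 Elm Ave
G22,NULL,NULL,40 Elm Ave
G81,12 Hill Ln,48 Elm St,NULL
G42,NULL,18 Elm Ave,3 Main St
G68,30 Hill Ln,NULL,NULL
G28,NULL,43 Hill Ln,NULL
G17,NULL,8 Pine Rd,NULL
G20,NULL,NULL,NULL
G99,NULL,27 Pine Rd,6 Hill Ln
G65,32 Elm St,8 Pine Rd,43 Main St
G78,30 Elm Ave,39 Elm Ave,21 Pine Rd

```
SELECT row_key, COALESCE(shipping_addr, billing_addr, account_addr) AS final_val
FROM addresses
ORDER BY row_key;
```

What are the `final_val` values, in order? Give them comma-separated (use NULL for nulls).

row_key=G17: shipping_addr=NULL, billing_addr=8 Pine Rd → 8 Pine Rd
row_key=G20: shipping_addr=NULL, billing_addr=NULL, account_addr=NULL (all NULL) → NULL
row_key=G22: shipping_addr=NULL, billing_addr=NULL, account_addr=40 Elm Ave → 40 Elm Ave
row_key=G28: shipping_addr=NULL, billing_addr=43 Hill Ln → 43 Hill Ln
row_key=G42: shipping_addr=NULL, billing_addr=18 Elm Ave → 18 Elm Ave
row_key=G56: shipping_addr=4 Hill Ln → 4 Hill Ln
row_key=G65: shipping_addr=32 Elm St → 32 Elm St
row_key=G68: shipping_addr=30 Hill Ln → 30 Hill Ln
row_key=G78: shipping_addr=30 Elm Ave → 30 Elm Ave
row_key=G81: shipping_addr=12 Hill Ln → 12 Hill Ln
row_key=G93: shipping_addr=32 Hill Ln → 32 Hill Ln
row_key=G99: shipping_addr=NULL, billing_addr=27 Pine Rd → 27 Pine Rd

8 Pine Rd, NULL, 40 Elm Ave, 43 Hill Ln, 18 Elm Ave, 4 Hill Ln, 32 Elm St, 30 Hill Ln, 30 Elm Ave, 12 Hill Ln, 32 Hill Ln, 27 Pine Rd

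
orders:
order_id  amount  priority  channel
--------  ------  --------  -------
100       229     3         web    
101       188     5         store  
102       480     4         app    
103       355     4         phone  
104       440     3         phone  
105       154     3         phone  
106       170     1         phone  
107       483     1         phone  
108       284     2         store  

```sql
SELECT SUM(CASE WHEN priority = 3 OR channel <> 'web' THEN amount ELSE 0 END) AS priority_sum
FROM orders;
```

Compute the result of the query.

order_id=100: ✓ → 229
order_id=101: ✓ → 188
order_id=102: ✓ → 480
order_id=103: ✓ → 355
order_id=104: ✓ → 440
order_id=105: ✓ → 154
order_id=106: ✓ → 170
order_id=107: ✓ → 483
order_id=108: ✓ → 284
priority_sum = 229 + 188 + 480 + 355 + 440 + 154 + 170 + 483 + 284 = 2783

2783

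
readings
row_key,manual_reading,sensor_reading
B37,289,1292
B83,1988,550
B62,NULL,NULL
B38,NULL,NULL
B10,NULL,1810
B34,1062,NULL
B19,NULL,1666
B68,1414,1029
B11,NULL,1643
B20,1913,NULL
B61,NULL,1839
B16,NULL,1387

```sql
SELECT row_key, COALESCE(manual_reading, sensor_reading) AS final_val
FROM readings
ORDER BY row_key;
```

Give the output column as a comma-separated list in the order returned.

1810, 1643, 1387, 1666, 1913, 1062, 289, NULL, 1839, NULL, 1414, 1988

row_key=B10: manual_reading=NULL, sensor_reading=1810 → 1810
row_key=B11: manual_reading=NULL, sensor_reading=1643 → 1643
row_key=B16: manual_reading=NULL, sensor_reading=1387 → 1387
row_key=B19: manual_reading=NULL, sensor_reading=1666 → 1666
row_key=B20: manual_reading=1913 → 1913
row_key=B34: manual_reading=1062 → 1062
row_key=B37: manual_reading=289 → 289
row_key=B38: manual_reading=NULL, sensor_reading=NULL (all NULL) → NULL
row_key=B61: manual_reading=NULL, sensor_reading=1839 → 1839
row_key=B62: manual_reading=NULL, sensor_reading=NULL (all NULL) → NULL
row_key=B68: manual_reading=1414 → 1414
row_key=B83: manual_reading=1988 → 1988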